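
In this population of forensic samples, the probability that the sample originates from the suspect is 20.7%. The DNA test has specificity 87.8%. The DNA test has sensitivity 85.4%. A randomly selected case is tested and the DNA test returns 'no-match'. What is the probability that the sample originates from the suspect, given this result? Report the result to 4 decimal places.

P(H | E) ≈ 0.0416

Let H be the event that the sample originates from the suspect. P(H) = 0.207, so P(¬H) = 0.793. With E the 'no-match' result, P(E|H) = 0.146 and P(E|¬H) = 0.878.
P(E) = 0.146·0.207 + 0.878·0.793 = 0.030222 + 0.69625 = 0.72648.
By Bayes' theorem, P(H|E) = 0.030222 / 0.72648 = 0.0416.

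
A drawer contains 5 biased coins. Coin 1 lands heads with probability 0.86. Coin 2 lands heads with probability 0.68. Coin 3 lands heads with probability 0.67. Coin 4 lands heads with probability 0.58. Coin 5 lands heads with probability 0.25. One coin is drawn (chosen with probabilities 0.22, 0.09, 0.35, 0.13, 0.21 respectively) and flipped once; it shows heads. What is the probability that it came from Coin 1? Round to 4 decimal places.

P(heads|C1) = 0.86; P(heads|C2) = 0.68; P(heads|C3) = 0.67; P(heads|C4) = 0.58; P(heads|C5) = 0.25.
Prior × likelihood for each source: 0.22·0.86=0.1892, 0.09·0.68=0.06120, 0.35·0.67=0.2345, 0.13·0.58=0.07540, 0.21·0.25=0.05250. Summing gives P(heads) = 0.61280.
P(Coin 1 | heads) = 0.1892 / 0.61280 = 0.3087.

Posterior probability ≈ 0.3087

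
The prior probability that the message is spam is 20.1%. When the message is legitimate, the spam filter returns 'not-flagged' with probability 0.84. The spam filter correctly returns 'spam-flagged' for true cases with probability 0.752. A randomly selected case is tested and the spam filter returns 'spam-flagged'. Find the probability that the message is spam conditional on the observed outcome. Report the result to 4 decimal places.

Let H be the event that the message is spam. P(H) = 0.201, so P(¬H) = 0.799. With E the 'spam-flagged' result, P(E|H) = 0.752 and P(E|¬H) = 0.16.
P(E) = 0.752·0.201 + 0.16·0.799 = 0.15115 + 0.12784 = 0.27899.
By Bayes' theorem, P(H|E) = 0.15115 / 0.27899 = 0.5418.

P(H | E) ≈ 0.5418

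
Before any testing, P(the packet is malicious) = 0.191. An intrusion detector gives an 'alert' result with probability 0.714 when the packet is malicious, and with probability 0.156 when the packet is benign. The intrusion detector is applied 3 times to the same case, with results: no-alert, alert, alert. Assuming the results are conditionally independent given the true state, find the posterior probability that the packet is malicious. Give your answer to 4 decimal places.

Posterior P(H) ≈ 0.6263

With H the event that the packet is malicious, the joint likelihood of the observed sequence is P(data|H) = 0.286·0.714·0.714 = 0.14580 and P(data|¬H) = 0.844·0.156·0.156 = 0.020540.
Bayes: P(H|data) = 0.191·0.14580 / (0.191·0.14580 + 0.809·0.020540) = 0.027848/0.044465 = 0.6263.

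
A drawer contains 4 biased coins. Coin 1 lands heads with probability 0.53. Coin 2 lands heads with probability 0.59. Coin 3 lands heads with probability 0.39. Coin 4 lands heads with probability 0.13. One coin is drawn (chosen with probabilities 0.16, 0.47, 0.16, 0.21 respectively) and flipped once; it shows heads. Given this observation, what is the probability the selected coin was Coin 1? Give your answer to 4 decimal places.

P(heads|C1) = 0.53; P(heads|C2) = 0.59; P(heads|C3) = 0.39; P(heads|C4) = 0.13.
Prior × likelihood for each source: 0.16·0.53=0.08480, 0.47·0.59=0.2773, 0.16·0.39=0.06240, 0.21·0.13=0.02730. Summing gives P(heads) = 0.45180.
P(Coin 1 | heads) = 0.08480 / 0.45180 = 0.1877.

Posterior probability ≈ 0.1877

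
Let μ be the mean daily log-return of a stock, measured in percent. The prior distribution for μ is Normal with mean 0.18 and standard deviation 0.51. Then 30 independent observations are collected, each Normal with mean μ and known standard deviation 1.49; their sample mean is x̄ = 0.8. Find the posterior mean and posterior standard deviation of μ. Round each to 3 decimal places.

Posterior mean ≈ 0.663; posterior SD ≈ 0.240

With known σ, the Normal prior is conjugate. Weight on the data is w = (n/σ²)/(n/σ² + 1/τ₀²) = 13.5129/(13.5129+3.84468) = 0.77850.
Posterior mean = w·x̄ + (1−w)·μ₀ = 0.77850·0.8 + 0.22150·0.18 = 0.663. Posterior variance = 1/(13.5129+3.84468) = 0.0576117, so SD = 0.240.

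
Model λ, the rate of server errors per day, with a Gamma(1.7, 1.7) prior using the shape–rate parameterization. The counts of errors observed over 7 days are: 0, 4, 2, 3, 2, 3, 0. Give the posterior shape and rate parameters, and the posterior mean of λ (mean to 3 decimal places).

Posterior: Gamma(shape=15.7, rate=8.7); mean ≈ 1.805

The Poisson likelihood adds the total count to the shape and the number of exposure periods to the rate. Here ∑xᵢ = 14 and n = 7, so shape 1.7→15.7 and rate 1.7→8.7.
Posterior mean = shape/rate = 15.7/8.7 = 1.805.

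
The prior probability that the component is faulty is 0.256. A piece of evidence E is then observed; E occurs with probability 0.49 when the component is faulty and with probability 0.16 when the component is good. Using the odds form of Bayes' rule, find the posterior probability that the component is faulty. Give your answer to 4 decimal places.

Prior odds = 0.256/(1−0.256) = 0.34409.
Likelihood ratio for E = 0.49/0.16 = 3.0625.
Posterior odds = prior odds × LR = 1.0538.
Posterior probability = odds/(1+odds) = 1.0538/2.0538 = 0.5131.

Posterior probability ≈ 0.5131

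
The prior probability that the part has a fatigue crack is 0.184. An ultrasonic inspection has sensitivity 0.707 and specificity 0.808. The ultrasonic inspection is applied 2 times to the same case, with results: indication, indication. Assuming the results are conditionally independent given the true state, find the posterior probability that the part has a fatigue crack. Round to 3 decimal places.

With H the event that the part has a fatigue crack, the joint likelihood of the observed sequence is P(data|H) = 0.707·0.707 = 0.49985 and P(data|¬H) = 0.192·0.192 = 0.036864.
Bayes: P(H|data) = 0.184·0.49985 / (0.184·0.49985 + 0.816·0.036864) = 0.091972/0.12205 = 0.7535.

Posterior P(H) ≈ 0.754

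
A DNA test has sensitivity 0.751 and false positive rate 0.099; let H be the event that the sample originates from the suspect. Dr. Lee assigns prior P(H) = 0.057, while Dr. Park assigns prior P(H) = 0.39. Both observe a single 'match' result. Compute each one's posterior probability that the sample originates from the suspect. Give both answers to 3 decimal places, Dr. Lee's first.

P('+'|H) = 0.751, P('+'|¬H) = 0.099.
Dr. Lee: numerator 0.751·0.057 = 0.042807; evidence = 0.042807+0.099·0.943 = 0.13616; posterior = 0.314.
Dr. Park: numerator 0.751·0.39 = 0.29289; evidence = 0.29289+0.099·0.61 = 0.35328; posterior = 0.829.

Dr. Lee: 0.314; Dr. Park: 0.829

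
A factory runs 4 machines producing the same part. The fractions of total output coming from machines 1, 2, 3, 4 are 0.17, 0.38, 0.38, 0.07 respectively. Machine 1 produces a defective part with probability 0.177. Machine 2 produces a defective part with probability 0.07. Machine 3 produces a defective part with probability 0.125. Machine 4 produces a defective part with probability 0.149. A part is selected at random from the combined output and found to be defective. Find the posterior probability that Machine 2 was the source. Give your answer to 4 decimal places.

P(defective|M1) = 0.177; P(defective|M2) = 0.07; P(defective|M3) = 0.125; P(defective|M4) = 0.149.
Prior × likelihood for each source: 0.17·0.177=0.03009, 0.38·0.07=0.02660, 0.38·0.125=0.04750, 0.07·0.149=0.01043. Summing gives P(defective) = 0.11462.
P(Machine 2 | defective) = 0.02660 / 0.11462 = 0.2321.

Posterior probability ≈ 0.2321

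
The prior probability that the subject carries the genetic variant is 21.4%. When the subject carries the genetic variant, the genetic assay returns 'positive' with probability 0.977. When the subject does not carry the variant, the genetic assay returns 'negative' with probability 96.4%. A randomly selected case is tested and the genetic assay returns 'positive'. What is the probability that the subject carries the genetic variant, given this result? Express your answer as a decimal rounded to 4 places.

Let H be the event that the subject carries the genetic variant. P(H) = 0.214, so P(¬H) = 0.786. With E the 'positive' result, P(E|H) = 0.977 and P(E|¬H) = 0.036.
P(E) = 0.977·0.214 + 0.036·0.786 = 0.20908 + 0.028296 = 0.23737.
By Bayes' theorem, P(H|E) = 0.20908 / 0.23737 = 0.8808.

P(H | E) ≈ 0.8808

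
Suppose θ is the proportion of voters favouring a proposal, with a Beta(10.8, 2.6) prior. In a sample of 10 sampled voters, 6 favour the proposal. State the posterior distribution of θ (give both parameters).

Observing 6 successes and 4 failures updates Beta(10.8, 2.6) by adding the success and failure counts to the two shape parameters: α = 10.8+6 = 16.8, β = 2.6+4 = 6.6.

Posterior: Beta(16.8, 6.6)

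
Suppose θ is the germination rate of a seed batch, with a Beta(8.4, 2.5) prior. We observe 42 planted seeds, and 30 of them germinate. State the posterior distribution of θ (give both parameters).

Posterior: Beta(38.4, 14.5)

The binomial likelihood is conjugate to the Beta prior: with 30 successes and 12 failures, the posterior is Beta(8.4+30, 2.5+12) = Beta(38.4, 14.5).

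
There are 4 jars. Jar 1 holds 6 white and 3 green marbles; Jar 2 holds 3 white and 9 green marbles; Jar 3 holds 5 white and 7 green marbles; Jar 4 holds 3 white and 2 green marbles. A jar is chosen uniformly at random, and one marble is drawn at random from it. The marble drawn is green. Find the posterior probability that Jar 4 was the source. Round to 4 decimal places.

Posterior probability ≈ 0.1935

P(green|Jar 1) = 0.3333; P(green|Jar 2) = 0.75; P(green|Jar 3) = 0.5833; P(green|Jar 4) = 0.4.
Prior × likelihood for each source: 0.25·0.3333=0.08333, 0.25·0.75=0.1875, 0.25·0.5833=0.1458, 0.25·0.4=0.1000. Summing gives P(green) = 0.51667.
P(Jar 4 | green) = 0.1000 / 0.51667 = 0.1935.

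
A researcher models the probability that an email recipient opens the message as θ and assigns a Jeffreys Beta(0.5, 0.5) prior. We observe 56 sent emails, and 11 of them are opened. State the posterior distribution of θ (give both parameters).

Posterior: Beta(11.5, 45.5)

Observing 11 successes and 45 failures updates Beta(0.5, 0.5) by adding the success and failure counts to the two shape parameters: α = 0.5+11 = 11.5, β = 0.5+45 = 45.5.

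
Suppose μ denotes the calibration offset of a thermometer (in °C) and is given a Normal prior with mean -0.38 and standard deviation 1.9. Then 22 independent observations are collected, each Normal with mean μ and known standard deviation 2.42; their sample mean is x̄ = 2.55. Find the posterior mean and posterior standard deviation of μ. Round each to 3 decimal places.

With known σ, the Normal prior is conjugate. Weight on the data is w = (n/σ²)/(n/σ² + 1/τ₀²) = 3.75657/(3.75657+0.277008) = 0.93132.
Posterior mean = w·x̄ + (1−w)·μ₀ = 0.93132·2.55 + 0.068676·-0.38 = 2.349. Posterior variance = 1/(3.75657+0.277008) = 0.247919, so SD = 0.498.

Posterior mean ≈ 2.349; posterior SD ≈ 0.498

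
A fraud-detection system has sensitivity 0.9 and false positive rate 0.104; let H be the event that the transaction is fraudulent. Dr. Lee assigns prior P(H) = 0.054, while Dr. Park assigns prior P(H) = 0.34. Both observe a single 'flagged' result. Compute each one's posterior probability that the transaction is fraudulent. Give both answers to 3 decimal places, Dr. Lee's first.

P('+'|H) = 0.9, P('+'|¬H) = 0.104.
Dr. Lee: numerator 0.9·0.054 = 0.048600; evidence = 0.048600+0.104·0.946 = 0.14698; posterior = 0.331.
Dr. Park: numerator 0.9·0.34 = 0.30600; evidence = 0.30600+0.104·0.66 = 0.37464; posterior = 0.817.

Dr. Lee: 0.331; Dr. Park: 0.817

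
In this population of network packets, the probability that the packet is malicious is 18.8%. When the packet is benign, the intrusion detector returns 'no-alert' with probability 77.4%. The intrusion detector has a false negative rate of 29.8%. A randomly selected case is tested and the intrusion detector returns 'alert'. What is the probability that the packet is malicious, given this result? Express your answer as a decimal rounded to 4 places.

Let H be the event that the packet is malicious. P(H) = 0.188, so P(¬H) = 0.812. With E the 'alert' result, P(E|H) = 0.702 and P(E|¬H) = 0.226.
P(E) = 0.702·0.188 + 0.226·0.812 = 0.13198 + 0.18351 = 0.31549.
By Bayes' theorem, P(H|E) = 0.13198 / 0.31549 = 0.4183.

P(H | E) ≈ 0.4183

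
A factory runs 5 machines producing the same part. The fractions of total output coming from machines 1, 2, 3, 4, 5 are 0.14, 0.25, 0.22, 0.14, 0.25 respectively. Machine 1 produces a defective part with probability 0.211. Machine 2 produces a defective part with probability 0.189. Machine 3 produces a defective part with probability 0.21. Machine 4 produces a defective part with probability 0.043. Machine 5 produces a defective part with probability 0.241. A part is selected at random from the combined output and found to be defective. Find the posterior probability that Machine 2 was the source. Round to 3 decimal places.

Tabulate prior·likelihood by source: [1] prior 0.14, lik 0.211, product 0.02954; [2] prior 0.25, lik 0.189, product 0.04725; [3] prior 0.22, lik 0.21, product 0.04620; [4] prior 0.14, lik 0.043, product 0.006020; [5] prior 0.25, lik 0.241, product 0.06025.
Normalizing constant = 0.18926; the posterior for Machine 2 is its product over the sum, 0.04725/0.18926 = 0.250.

Posterior probability ≈ 0.250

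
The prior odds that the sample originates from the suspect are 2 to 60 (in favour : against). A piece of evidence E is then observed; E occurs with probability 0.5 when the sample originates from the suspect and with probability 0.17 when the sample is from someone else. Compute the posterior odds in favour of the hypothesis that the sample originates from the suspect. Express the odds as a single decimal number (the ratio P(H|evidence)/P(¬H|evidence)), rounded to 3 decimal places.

Posterior odds ≈ 0.098

Prior odds = 2/60 = 0.033333.
Likelihood ratio for E = 0.5/0.17 = 2.9412.
Posterior odds = prior odds × LR = 0.098039.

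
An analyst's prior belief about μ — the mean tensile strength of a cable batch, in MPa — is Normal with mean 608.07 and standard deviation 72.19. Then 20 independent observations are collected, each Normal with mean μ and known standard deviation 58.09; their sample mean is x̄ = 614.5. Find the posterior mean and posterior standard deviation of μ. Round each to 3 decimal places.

Posterior mean ≈ 614.298; posterior SD ≈ 12.784

Prior precision 1/τ₀² = 1/72.19² = 0.00019189; data precision n/σ² = 20/58.09² = 0.00592690.
Posterior precision = 0.00019189 + 0.00592690 = 0.00611878, giving posterior SD = 1/√0.00611878 = 12.784.
Posterior mean = (0.00019189·608.07 + 0.00592690·614.5) / 0.00611878 = 614.298.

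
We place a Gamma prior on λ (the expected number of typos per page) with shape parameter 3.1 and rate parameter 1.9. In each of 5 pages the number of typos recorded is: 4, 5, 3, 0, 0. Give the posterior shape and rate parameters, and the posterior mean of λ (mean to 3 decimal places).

Posterior: Gamma(shape=15.1, rate=6.9); mean ≈ 2.188

The Poisson likelihood adds the total count to the shape and the number of exposure periods to the rate. Here ∑xᵢ = 12 and n = 5, so shape 3.1→15.1 and rate 1.9→6.9.
Posterior mean = shape/rate = 15.1/6.9 = 2.188.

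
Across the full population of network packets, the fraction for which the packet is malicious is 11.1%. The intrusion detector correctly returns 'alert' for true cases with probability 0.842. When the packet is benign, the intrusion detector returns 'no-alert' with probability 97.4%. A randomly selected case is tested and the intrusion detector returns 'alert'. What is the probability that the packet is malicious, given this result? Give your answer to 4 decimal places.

Let H be the event that the packet is malicious. P(H) = 0.111, so P(¬H) = 0.889. With E the 'alert' result, P(E|H) = 0.842 and P(E|¬H) = 0.026.
P(E) = 0.842·0.111 + 0.026·0.889 = 0.093462 + 0.023114 = 0.11658.
By Bayes' theorem, P(H|E) = 0.093462 / 0.11658 = 0.8017.

P(H | E) ≈ 0.8017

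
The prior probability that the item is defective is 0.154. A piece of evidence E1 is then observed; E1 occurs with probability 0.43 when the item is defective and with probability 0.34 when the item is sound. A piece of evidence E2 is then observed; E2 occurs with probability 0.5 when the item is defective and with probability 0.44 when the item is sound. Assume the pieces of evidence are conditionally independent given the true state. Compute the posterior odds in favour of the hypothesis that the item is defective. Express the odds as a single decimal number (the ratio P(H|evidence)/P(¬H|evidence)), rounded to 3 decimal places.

Posterior odds ≈ 0.262

Prior odds = 0.154/(1−0.154) = 0.18203.
Likelihood ratio for E1 = 0.43/0.34 = 1.2647.
Likelihood ratio for E2 = 0.5/0.44 = 1.1364.
Posterior odds = prior odds × LR₁ × LR₂ = 0.26161.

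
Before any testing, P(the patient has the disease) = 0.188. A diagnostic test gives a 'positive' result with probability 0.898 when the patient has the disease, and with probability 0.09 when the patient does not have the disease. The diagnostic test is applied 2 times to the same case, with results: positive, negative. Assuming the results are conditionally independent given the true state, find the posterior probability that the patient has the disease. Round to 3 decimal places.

With H the event that the patient has the disease, the joint likelihood of the observed sequence is P(data|H) = 0.898·0.102 = 0.091596 and P(data|¬H) = 0.09·0.91 = 0.081900.
Bayes: P(H|data) = 0.188·0.091596 / (0.188·0.091596 + 0.812·0.081900) = 0.017220/0.083723 = 0.2057.

Posterior P(H) ≈ 0.206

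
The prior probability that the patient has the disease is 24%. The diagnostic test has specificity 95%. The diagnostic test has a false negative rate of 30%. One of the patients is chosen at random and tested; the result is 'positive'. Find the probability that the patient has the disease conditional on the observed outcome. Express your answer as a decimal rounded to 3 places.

P(H | E) ≈ 0.816

Write H for 'the patient has the disease'. Prior odds H:¬H = 0.24/0.76 = 0.31579. For the 'positive' outcome, the likelihood ratio is 0.7/0.05 = 14.000.
Posterior odds = 0.31579 × 14.000 = 4.4211, so P(H|E) = 4.4211/(1+4.4211) = 0.816.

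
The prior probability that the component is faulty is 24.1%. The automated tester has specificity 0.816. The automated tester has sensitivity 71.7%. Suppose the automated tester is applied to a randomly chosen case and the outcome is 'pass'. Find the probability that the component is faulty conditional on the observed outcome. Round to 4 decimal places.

Write H for 'the component is faulty'. Prior odds H:¬H = 0.241/0.759 = 0.31752. For the 'pass' outcome, the likelihood ratio is 0.283/0.816 = 0.34681.
Posterior odds = 0.31752 × 0.34681 = 0.11012, so P(H|E) = 0.11012/(1+0.11012) = 0.0992.

P(H | E) ≈ 0.0992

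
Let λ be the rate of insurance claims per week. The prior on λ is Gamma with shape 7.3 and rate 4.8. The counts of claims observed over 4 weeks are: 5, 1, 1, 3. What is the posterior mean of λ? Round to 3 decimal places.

The Poisson likelihood adds the total count to the shape and the number of exposure periods to the rate. Here ∑xᵢ = 10 and n = 4, so shape 7.3→17.3 and rate 4.8→8.8.
Posterior mean = shape/rate = 17.3/8.8 = 1.966.

Posterior mean ≈ 1.966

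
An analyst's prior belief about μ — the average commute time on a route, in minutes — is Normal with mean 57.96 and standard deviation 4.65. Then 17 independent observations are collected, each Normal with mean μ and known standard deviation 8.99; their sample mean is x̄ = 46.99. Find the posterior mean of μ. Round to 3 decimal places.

Posterior mean ≈ 48.967

Prior precision 1/τ₀² = 1/4.65² = 0.0462481; data precision n/σ² = 17/8.99² = 0.210344.
Posterior precision = 0.0462481 + 0.210344 = 0.256592.
Posterior mean = (0.0462481·57.96 + 0.210344·46.99) / 0.256592 = 48.967.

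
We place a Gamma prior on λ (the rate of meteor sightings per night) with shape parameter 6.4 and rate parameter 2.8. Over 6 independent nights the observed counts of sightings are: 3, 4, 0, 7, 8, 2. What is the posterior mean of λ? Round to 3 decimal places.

The Poisson likelihood adds the total count to the shape and the number of exposure periods to the rate. Here ∑xᵢ = 24 and n = 6, so shape 6.4→30.4 and rate 2.8→8.8.
E[λ | data] = 30.4/8.8 = 3.455.

Posterior mean ≈ 3.455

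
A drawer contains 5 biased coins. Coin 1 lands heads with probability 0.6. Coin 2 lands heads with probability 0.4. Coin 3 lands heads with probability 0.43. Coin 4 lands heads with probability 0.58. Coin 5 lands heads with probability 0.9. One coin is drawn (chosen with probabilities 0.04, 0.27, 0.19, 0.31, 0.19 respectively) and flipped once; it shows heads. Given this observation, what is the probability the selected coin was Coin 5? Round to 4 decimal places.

Posterior probability ≈ 0.3029

Tabulate prior·likelihood by source: [1] prior 0.04, lik 0.6, product 0.02400; [2] prior 0.27, lik 0.4, product 0.1080; [3] prior 0.19, lik 0.43, product 0.08170; [4] prior 0.31, lik 0.58, product 0.1798; [5] prior 0.19, lik 0.9, product 0.1710.
Normalizing constant = 0.56450; the posterior for Coin 5 is its product over the sum, 0.1710/0.56450 = 0.3029.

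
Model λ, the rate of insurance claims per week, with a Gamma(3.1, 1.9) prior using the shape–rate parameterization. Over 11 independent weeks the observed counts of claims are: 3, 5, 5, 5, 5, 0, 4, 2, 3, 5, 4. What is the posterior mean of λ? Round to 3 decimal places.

Posterior mean ≈ 3.419

Total count ∑xᵢ = 41 over n = 11 weeks.
Gamma is conjugate to the Poisson likelihood: posterior is Gamma(shape = 3.1+41 = 44.1, rate = 1.9+11 = 12.9).
E[λ | data] = 44.1/12.9 = 3.419.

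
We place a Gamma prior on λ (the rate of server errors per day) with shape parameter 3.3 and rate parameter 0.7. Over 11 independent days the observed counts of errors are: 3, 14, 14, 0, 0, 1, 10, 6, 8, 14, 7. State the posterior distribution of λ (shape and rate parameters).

Posterior: Gamma(shape=80.3, rate=11.7)

The Poisson likelihood adds the total count to the shape and the number of exposure periods to the rate. Here ∑xᵢ = 77 and n = 11, so shape 3.3→80.3 and rate 0.7→11.7.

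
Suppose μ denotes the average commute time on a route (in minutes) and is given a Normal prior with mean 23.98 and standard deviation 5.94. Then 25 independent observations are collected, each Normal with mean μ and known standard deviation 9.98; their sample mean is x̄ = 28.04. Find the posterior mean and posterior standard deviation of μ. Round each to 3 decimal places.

Prior precision 1/τ₀² = 1/5.94² = 0.0283418; data precision n/σ² = 25/9.98² = 0.251003.
Posterior precision = 0.0283418 + 0.251003 = 0.279345, giving posterior SD = 1/√0.279345 = 1.892.
Posterior mean = (0.0283418·23.98 + 0.251003·28.04) / 0.279345 = 27.628.

Posterior mean ≈ 27.628; posterior SD ≈ 1.892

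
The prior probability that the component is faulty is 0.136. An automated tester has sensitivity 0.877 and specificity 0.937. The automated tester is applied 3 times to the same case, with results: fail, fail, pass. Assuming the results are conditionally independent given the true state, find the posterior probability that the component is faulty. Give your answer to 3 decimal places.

Posterior P(H) ≈ 0.800

Let H be the event that the component is faulty; start with P(H) = 0.136. P('fail'|H) = 0.877, P('fail'|¬H) = 0.063.
Update on result 1 ('fail'): P(H) ← 0.877·0.1360 / (0.877·0.1360 + 0.063·0.8640) = 0.11927/0.17370 = 0.6866.
Update on result 2 ('fail'): P(H) ← 0.877·0.6866 / (0.877·0.6866 + 0.063·0.3134) = 0.60218/0.62192 = 0.9683.
Update on result 3 ('pass'): P(H) ← 0.123·0.9683 / (0.123·0.9683 + 0.937·0.0317) = 0.11910/0.14884 = 0.8002.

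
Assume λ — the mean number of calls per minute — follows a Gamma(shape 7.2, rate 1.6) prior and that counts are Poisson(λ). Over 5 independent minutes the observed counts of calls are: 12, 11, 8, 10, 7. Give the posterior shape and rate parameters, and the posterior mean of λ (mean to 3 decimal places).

Posterior: Gamma(shape=55.2, rate=6.6); mean ≈ 8.364

Total count ∑xᵢ = 48 over n = 5 minutes.
Gamma is conjugate to the Poisson likelihood: posterior is Gamma(shape = 7.2+48 = 55.2, rate = 1.6+5 = 6.6).
E[λ | data] = 55.2/6.6 = 8.364.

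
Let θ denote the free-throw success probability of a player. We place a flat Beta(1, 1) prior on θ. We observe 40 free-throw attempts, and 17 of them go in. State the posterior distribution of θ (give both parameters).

The binomial likelihood is conjugate to the Beta prior: with 17 successes and 23 failures, the posterior is Beta(1+17, 1+23) = Beta(18, 24).

Posterior: Beta(18, 24)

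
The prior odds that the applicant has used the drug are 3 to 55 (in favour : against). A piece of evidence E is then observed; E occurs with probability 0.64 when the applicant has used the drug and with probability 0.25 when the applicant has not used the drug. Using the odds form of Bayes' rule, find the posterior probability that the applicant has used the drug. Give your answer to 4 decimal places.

Posterior probability ≈ 0.1225

Prior odds = 3/55 = 0.054545.
Likelihood ratio for E = 0.64/0.25 = 2.5600.
Posterior odds = prior odds × LR = 0.13964.
Posterior probability = odds/(1+odds) = 0.13964/1.1396 = 0.1225.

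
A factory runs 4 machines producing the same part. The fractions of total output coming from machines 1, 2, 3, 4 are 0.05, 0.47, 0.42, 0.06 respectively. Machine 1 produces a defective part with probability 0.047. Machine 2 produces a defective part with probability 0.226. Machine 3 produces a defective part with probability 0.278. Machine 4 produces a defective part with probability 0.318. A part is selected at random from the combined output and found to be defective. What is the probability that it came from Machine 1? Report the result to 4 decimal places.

P(defective|M1) = 0.047; P(defective|M2) = 0.226; P(defective|M3) = 0.278; P(defective|M4) = 0.318.
Prior × likelihood for each source: 0.05·0.047=0.002350, 0.47·0.226=0.1062, 0.42·0.278=0.1168, 0.06·0.318=0.01908. Summing gives P(defective) = 0.24441.
P(Machine 1 | defective) = 0.002350 / 0.24441 = 0.0096.

Posterior probability ≈ 0.0096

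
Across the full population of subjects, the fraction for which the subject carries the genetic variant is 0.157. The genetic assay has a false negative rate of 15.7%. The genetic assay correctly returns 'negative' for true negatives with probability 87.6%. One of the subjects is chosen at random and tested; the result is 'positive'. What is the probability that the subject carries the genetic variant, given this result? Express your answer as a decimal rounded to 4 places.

P(H | E) ≈ 0.5587

Write H for 'the subject carries the genetic variant'. Prior odds H:¬H = 0.157/0.843 = 0.18624. For the 'positive' outcome, the likelihood ratio is 0.843/0.124 = 6.7984.
Posterior odds = 0.18624 × 6.7984 = 1.2661, so P(H|E) = 1.2661/(1+1.2661) = 0.5587.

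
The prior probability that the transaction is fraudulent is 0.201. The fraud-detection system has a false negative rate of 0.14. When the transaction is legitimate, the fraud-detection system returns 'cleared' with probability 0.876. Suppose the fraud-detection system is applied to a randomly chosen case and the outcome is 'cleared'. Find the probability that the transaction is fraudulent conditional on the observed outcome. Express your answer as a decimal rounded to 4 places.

P(H | E) ≈ 0.0387

Let H be the event that the transaction is fraudulent. P(H) = 0.201, so P(¬H) = 0.799. With E the 'cleared' result, P(E|H) = 0.14 and P(E|¬H) = 0.876.
P(E) = 0.14·0.201 + 0.876·0.799 = 0.028140 + 0.69992 = 0.72806.
By Bayes' theorem, P(H|E) = 0.028140 / 0.72806 = 0.0387.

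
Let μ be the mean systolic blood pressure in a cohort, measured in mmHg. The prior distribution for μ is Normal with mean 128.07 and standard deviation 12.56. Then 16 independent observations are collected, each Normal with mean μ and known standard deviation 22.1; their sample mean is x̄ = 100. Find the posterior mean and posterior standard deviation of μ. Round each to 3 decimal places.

Prior precision 1/τ₀² = 1/12.56² = 0.00633900; data precision n/σ² = 16/22.1² = 0.0327594.
Posterior precision = 0.00633900 + 0.0327594 = 0.0390984, giving posterior SD = 1/√0.0390984 = 5.057.
Posterior mean = (0.00633900·128.07 + 0.0327594·100) / 0.0390984 = 104.551.

Posterior mean ≈ 104.551; posterior SD ≈ 5.057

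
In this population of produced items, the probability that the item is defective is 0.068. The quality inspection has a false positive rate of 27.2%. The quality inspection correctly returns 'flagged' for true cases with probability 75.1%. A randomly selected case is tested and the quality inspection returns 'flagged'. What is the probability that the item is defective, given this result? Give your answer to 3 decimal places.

P(H | E) ≈ 0.168

Write H for 'the item is defective'. Prior odds H:¬H = 0.068/0.932 = 0.072961. For the 'flagged' outcome, the likelihood ratio is 0.751/0.272 = 2.7610.
Posterior odds = 0.072961 × 2.7610 = 0.20145, so P(H|E) = 0.20145/(1+0.20145) = 0.168.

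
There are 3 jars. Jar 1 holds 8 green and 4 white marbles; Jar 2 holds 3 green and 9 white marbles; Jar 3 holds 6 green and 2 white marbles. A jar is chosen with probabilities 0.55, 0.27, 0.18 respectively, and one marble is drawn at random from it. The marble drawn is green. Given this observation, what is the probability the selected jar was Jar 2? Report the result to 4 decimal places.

Posterior probability ≈ 0.1186

Tabulate prior·likelihood by source: [1] prior 0.55, lik 0.6667, product 0.3667; [2] prior 0.27, lik 0.25, product 0.06750; [3] prior 0.18, lik 0.75, product 0.1350.
Normalizing constant = 0.56917; the posterior for Jar 2 is its product over the sum, 0.06750/0.56917 = 0.1186.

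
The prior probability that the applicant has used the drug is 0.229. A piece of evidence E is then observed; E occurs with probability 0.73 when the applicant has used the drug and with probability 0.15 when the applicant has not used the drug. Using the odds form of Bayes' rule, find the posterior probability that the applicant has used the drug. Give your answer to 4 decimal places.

Prior odds = 0.229/(1−0.229) = 0.29702.
Likelihood ratio for E = 0.73/0.15 = 4.8667.
Posterior odds = prior odds × LR = 1.4455.
Posterior probability = odds/(1+odds) = 1.4455/2.4455 = 0.5911.

Posterior probability ≈ 0.5911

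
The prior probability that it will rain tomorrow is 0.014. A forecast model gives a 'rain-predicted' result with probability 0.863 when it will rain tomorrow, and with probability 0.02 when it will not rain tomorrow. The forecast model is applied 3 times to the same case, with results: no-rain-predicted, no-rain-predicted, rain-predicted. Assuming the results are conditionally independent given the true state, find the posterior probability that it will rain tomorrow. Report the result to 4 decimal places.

Posterior P(H) ≈ 0.0118

With H the event that it will rain tomorrow, the joint likelihood of the observed sequence is P(data|H) = 0.137·0.137·0.863 = 0.016198 and P(data|¬H) = 0.98·0.98·0.02 = 0.019208.
Bayes: P(H|data) = 0.014·0.016198 / (0.014·0.016198 + 0.986·0.019208) = 0.00022677/0.019166 = 0.0118.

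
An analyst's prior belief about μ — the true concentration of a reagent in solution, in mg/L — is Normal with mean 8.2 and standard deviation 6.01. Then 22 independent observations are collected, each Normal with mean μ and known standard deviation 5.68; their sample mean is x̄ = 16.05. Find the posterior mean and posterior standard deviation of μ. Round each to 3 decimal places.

With known σ, the Normal prior is conjugate. Weight on the data is w = (n/σ²)/(n/σ² + 1/τ₀²) = 0.681908/(0.681908+0.0276854) = 0.96098.
Posterior mean = w·x̄ + (1−w)·μ₀ = 0.96098·16.05 + 0.039016·8.2 = 15.744. Posterior variance = 1/(0.681908+0.0276854) = 1.40926, so SD = 1.187.

Posterior mean ≈ 15.744; posterior SD ≈ 1.187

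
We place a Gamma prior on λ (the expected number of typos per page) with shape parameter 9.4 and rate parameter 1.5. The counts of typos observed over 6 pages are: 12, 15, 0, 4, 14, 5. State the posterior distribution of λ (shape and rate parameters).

Posterior: Gamma(shape=59.4, rate=7.5)

Total count ∑xᵢ = 50 over n = 6 pages.
Gamma is conjugate to the Poisson likelihood: posterior is Gamma(shape = 9.4+50 = 59.4, rate = 1.5+6 = 7.5).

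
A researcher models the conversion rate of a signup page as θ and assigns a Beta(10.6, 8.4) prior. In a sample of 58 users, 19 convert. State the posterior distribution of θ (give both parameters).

Posterior: Beta(29.6, 47.4)

Observing 19 successes and 39 failures updates Beta(10.6, 8.4) by adding the success and failure counts to the two shape parameters: α = 10.6+19 = 29.6, β = 8.4+39 = 47.4.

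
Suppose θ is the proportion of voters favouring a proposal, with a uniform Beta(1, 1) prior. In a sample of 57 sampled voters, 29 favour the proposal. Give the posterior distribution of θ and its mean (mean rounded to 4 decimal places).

Posterior: Beta(30, 29); mean ≈ 0.5085

The binomial likelihood is conjugate to the Beta prior: with 29 successes and 28 failures, the posterior is Beta(1+29, 1+28) = Beta(30, 29).
Posterior mean = α/(α+β) = 30/59 = 0.5085.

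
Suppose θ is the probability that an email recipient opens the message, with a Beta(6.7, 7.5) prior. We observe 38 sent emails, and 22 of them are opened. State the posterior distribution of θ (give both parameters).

Posterior: Beta(28.7, 23.5)

The binomial likelihood is conjugate to the Beta prior: with 22 successes and 16 failures, the posterior is Beta(6.7+22, 7.5+16) = Beta(28.7, 23.5).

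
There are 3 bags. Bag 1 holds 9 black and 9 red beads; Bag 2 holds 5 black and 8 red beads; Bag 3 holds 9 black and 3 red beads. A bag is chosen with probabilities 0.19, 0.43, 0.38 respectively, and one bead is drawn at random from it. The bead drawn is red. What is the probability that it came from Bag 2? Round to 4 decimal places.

Posterior probability ≈ 0.5821

P(red|Bag 1) = 0.5; P(red|Bag 2) = 0.6154; P(red|Bag 3) = 0.25.
Prior × likelihood for each source: 0.19·0.5=0.09500, 0.43·0.6154=0.2646, 0.38·0.25=0.09500. Summing gives P(red) = 0.45462.
P(Bag 2 | red) = 0.2646 / 0.45462 = 0.5821.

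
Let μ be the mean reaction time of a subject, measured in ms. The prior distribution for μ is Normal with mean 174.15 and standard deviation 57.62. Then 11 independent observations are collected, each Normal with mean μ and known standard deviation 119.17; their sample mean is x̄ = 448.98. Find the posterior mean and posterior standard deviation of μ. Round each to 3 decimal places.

Posterior mean ≈ 372.032; posterior SD ≈ 30.489

With known σ, the Normal prior is conjugate. Weight on the data is w = (n/σ²)/(n/σ² + 1/τ₀²) = 0.00077457/(0.00077457+0.00030120) = 0.72001.
Posterior mean = w·x̄ + (1−w)·μ₀ = 0.72001·448.98 + 0.27999·174.15 = 372.032. Posterior variance = 1/(0.00077457+0.00030120) = 929.570, so SD = 30.489.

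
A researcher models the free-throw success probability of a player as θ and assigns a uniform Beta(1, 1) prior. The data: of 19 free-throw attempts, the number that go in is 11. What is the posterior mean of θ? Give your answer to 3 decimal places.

Posterior mean ≈ 0.571

Observing 11 successes and 8 failures updates Beta(1, 1) by adding the success and failure counts to the two shape parameters: α = 1+11 = 12, β = 1+8 = 9.
Posterior mean = α/(α+β) = 12/21 = 0.571.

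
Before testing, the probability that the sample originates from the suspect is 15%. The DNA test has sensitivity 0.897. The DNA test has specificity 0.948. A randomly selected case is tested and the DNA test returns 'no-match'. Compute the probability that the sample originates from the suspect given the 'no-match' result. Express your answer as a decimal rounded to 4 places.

Write H for 'the sample originates from the suspect'. Prior odds H:¬H = 0.15/0.85 = 0.17647. For the 'no-match' outcome, the likelihood ratio is 0.103/0.948 = 0.10865.
Posterior odds = 0.17647 × 0.10865 = 0.019173, so P(H|E) = 0.019173/(1+0.019173) = 0.0188.

P(H | E) ≈ 0.0188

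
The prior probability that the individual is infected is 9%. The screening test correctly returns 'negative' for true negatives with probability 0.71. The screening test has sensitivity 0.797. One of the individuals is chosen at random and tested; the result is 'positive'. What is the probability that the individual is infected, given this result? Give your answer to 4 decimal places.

Write H for 'the individual is infected'. Prior odds H:¬H = 0.09/0.91 = 0.098901. For the 'positive' outcome, the likelihood ratio is 0.797/0.29 = 2.7483.
Posterior odds = 0.098901 × 2.7483 = 0.27181, so P(H|E) = 0.27181/(1+0.27181) = 0.2137.

P(H | E) ≈ 0.2137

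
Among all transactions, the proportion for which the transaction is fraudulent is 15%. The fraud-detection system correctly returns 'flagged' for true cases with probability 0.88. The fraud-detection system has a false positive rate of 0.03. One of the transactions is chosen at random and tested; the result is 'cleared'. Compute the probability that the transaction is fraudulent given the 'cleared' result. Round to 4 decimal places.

P(H | E) ≈ 0.0214

Write H for 'the transaction is fraudulent'. Prior odds H:¬H = 0.15/0.85 = 0.17647. For the 'cleared' outcome, the likelihood ratio is 0.12/0.97 = 0.12371.
Posterior odds = 0.17647 × 0.12371 = 0.021831, so P(H|E) = 0.021831/(1+0.021831) = 0.0214.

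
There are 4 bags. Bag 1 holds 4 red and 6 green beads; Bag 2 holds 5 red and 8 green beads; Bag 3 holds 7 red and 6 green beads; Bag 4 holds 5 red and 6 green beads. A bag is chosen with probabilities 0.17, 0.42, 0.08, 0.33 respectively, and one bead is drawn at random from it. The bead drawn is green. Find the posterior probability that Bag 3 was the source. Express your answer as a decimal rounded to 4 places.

Posterior probability ≈ 0.0639

Tabulate prior·likelihood by source: [1] prior 0.17, lik 0.6, product 0.1020; [2] prior 0.42, lik 0.6154, product 0.2585; [3] prior 0.08, lik 0.4615, product 0.03692; [4] prior 0.33, lik 0.5455, product 0.1800.
Normalizing constant = 0.57738; the posterior for Bag 3 is its product over the sum, 0.03692/0.57738 = 0.0639.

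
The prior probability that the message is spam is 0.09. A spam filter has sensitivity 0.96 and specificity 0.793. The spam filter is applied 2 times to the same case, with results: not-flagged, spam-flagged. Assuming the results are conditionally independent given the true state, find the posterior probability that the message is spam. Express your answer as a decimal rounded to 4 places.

With H the event that the message is spam, the joint likelihood of the observed sequence is P(data|H) = 0.04·0.96 = 0.038400 and P(data|¬H) = 0.793·0.207 = 0.16415.
Bayes: P(H|data) = 0.09·0.038400 / (0.09·0.038400 + 0.91·0.16415) = 0.0034560/0.15283 = 0.0226.

Posterior P(H) ≈ 0.0226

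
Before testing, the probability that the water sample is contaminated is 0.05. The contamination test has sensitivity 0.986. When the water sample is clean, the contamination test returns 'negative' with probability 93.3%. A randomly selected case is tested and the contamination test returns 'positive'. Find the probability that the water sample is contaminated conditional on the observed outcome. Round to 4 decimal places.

P(H | E) ≈ 0.4365

Write H for 'the water sample is contaminated'. Prior odds H:¬H = 0.05/0.95 = 0.052632. For the 'positive' outcome, the likelihood ratio is 0.986/0.067 = 14.716.
Posterior odds = 0.052632 × 14.716 = 0.77455, so P(H|E) = 0.77455/(1+0.77455) = 0.4365.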